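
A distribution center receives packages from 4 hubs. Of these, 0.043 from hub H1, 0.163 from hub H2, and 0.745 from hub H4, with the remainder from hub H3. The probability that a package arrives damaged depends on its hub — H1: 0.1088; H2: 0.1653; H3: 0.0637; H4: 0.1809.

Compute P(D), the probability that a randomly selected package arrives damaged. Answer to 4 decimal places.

P(H3) = 1 − (0.043 + 0.163 + 0.745) = 0.049.
Using total probability over the partition,
P(D) = P(D|H1)·P(H1) + P(D|H2)·P(H2) + P(D|H3)·P(H3) + P(D|H4)·P(H4)
      = 0.1088·0.043 + 0.1653·0.163 + 0.0637·0.049 + 0.1809·0.745
      = 0.0046784 + 0.0269439 + 0.0031213 + 0.1347705 = 0.1695141

0.1695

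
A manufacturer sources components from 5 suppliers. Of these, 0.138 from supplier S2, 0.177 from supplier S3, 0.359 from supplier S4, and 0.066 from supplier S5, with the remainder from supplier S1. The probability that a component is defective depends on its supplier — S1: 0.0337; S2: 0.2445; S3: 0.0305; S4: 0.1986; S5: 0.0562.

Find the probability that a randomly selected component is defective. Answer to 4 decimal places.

P(S1) = 1 − (0.138 + 0.177 + 0.359 + 0.066) = 0.26.
By the law of total probability,
P(D) = P(D|S1)·P(S1) + P(D|S2)·P(S2) + P(D|S3)·P(S3) + P(D|S4)·P(S4) + P(D|S5)·P(S5)
      = 0.0337·0.26 + 0.2445·0.138 + 0.0305·0.177 + 0.1986·0.359 + 0.0562·0.066
      = 0.008762 + 0.033741 + 0.0053985 + 0.0712974 + 0.0037092 = 0.1229081

0.1229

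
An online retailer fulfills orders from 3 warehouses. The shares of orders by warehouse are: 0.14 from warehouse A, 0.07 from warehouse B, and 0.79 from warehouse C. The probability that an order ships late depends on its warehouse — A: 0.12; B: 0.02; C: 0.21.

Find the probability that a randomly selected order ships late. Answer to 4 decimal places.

0.1841

P(L) = P(L|A)·P(A) + P(L|B)·P(B) + P(L|C)·P(C)
      = 0.12·0.14 + 0.02·0.07 + 0.21·0.79
      = 0.0168 + 0.0014 + 0.1659 = 0.1841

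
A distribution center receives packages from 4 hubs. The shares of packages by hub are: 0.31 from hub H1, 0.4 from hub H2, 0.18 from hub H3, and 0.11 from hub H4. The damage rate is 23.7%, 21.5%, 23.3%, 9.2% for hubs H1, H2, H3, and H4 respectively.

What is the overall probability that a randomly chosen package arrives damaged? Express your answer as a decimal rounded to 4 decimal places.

0.2115

P(D) = P(D|H1)·P(H1) + P(D|H2)·P(H2) + P(D|H3)·P(H3) + P(D|H4)·P(H4)
      = 0.237·0.31 + 0.215·0.4 + 0.233·0.18 + 0.092·0.11
      = 0.07347 + 0.086 + 0.04194 + 0.01012 = 0.21153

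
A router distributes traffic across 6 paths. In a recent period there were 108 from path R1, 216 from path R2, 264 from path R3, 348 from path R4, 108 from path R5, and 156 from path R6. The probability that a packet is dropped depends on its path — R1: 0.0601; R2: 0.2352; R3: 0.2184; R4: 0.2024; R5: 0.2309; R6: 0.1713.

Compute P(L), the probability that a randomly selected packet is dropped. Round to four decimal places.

0.1975

Total: 108 + 216 + 264 + 348 + 108 + 156 = 1200.
P(R1) = 108/1200 = 0.09. P(R2) = 216/1200 = 0.18. P(R3) = 264/1200 = 0.22. P(R4) = 348/1200 = 0.29. P(R5) = 108/1200 = 0.09. P(R6) = 156/1200 = 0.13.
Summing over the partition,
P(L) = P(L|R1)·P(R1) + P(L|R2)·P(R2) + P(L|R3)·P(R3) + P(L|R4)·P(R4) + P(L|R5)·P(R5) + P(L|R6)·P(R6)
      = 0.0601·0.09 + 0.2352·0.18 + 0.2184·0.22 + 0.2024·0.29 + 0.2309·0.09 + 0.1713·0.13
      = 0.005409 + 0.042336 + 0.048048 + 0.058696 + 0.020781 + 0.022269 = 0.197539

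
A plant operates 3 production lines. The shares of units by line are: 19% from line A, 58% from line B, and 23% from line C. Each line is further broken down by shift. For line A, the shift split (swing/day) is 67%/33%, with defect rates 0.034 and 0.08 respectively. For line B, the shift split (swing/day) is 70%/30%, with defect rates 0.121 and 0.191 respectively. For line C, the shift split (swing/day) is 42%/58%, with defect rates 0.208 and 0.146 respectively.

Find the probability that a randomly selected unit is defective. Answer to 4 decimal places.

0.1313

P(D|A) = 0.67·0.034 + 0.33·0.08 = 0.02278 + 0.0264 = 0.04918
P(D|B) = 0.7·0.121 + 0.3·0.191 = 0.0847 + 0.0573 = 0.142
P(D|C) = 0.42·0.208 + 0.58·0.146 = 0.08736 + 0.08468 = 0.17204
Then overall,
P(D) = 0.19·0.04918 + 0.58·0.142 + 0.23·0.17204
      = 0.0093442 + 0.08236 + 0.0395692 = 0.1312734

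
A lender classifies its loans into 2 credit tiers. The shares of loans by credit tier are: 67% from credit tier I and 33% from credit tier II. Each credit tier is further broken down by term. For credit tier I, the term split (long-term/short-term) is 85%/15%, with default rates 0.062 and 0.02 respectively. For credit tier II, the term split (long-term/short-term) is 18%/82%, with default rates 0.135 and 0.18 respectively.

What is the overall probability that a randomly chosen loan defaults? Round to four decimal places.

P(D) ≈ 0.0940

P(D|I) = 0.85·0.062 + 0.15·0.02 = 0.0527 + 0.003 = 0.0557
P(D|II) = 0.18·0.135 + 0.82·0.18 = 0.0243 + 0.1476 = 0.1719
Then overall,
P(D) = 0.67·0.0557 + 0.33·0.1719
      = 0.037319 + 0.056727 = 0.094046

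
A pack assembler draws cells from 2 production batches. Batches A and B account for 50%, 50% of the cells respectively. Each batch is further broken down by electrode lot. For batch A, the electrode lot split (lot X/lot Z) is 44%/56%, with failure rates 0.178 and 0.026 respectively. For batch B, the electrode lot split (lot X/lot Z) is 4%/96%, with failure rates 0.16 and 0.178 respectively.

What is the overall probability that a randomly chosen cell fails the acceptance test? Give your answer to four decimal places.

P(F|A) = 0.44·0.178 + 0.56·0.026 = 0.07832 + 0.01456 = 0.09288
P(F|B) = 0.04·0.16 + 0.96·0.178 = 0.0064 + 0.17088 = 0.17728
By total probability over the outer partition,
P(F) = 0.5·0.09288 + 0.5·0.17728
      = 0.04644 + 0.08864 = 0.13508

P(F) ≈ 0.1351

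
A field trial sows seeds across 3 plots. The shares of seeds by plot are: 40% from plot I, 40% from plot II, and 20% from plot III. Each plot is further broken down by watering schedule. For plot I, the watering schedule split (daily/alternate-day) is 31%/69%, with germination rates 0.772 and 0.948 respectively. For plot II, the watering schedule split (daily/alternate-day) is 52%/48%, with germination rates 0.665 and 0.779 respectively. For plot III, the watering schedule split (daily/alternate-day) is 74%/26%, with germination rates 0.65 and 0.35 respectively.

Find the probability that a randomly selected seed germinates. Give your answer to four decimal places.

0.7597

P(G|I) = 0.31·0.772 + 0.69·0.948 = 0.23932 + 0.65412 = 0.89344
P(G|II) = 0.52·0.665 + 0.48·0.779 = 0.3458 + 0.37392 = 0.71972
P(G|III) = 0.74·0.65 + 0.26·0.35 = 0.481 + 0.091 = 0.572
By total probability over the outer partition,
P(G) = 0.4·0.89344 + 0.4·0.71972 + 0.2·0.572
      = 0.357376 + 0.287888 + 0.1144 = 0.759664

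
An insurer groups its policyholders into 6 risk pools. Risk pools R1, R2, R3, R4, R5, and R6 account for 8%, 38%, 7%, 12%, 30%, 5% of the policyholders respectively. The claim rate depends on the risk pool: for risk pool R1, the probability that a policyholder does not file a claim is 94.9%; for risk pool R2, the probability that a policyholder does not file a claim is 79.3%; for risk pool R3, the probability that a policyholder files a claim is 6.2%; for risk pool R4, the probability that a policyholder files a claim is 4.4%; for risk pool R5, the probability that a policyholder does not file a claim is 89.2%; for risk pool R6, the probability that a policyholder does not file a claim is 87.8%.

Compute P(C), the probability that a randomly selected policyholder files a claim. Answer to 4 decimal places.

P(C|R1) = 1 − 0.949 = 0.051.
P(C|R2) = 1 − 0.793 = 0.207.
P(C|R5) = 1 − 0.892 = 0.108.
P(C|R6) = 1 − 0.878 = 0.122.
P(C) = P(C|R1)·P(R1) + P(C|R2)·P(R2) + P(C|R3)·P(R3) + P(C|R4)·P(R4) + P(C|R5)·P(R5) + P(C|R6)·P(R6)
      = 0.051·0.08 + 0.207·0.38 + 0.062·0.07 + 0.044·0.12 + 0.108·0.3 + 0.122·0.05
      = 0.00408 + 0.07866 + 0.00434 + 0.00528 + 0.0324 + 0.0061 = 0.13086

P(C) ≈ 0.1309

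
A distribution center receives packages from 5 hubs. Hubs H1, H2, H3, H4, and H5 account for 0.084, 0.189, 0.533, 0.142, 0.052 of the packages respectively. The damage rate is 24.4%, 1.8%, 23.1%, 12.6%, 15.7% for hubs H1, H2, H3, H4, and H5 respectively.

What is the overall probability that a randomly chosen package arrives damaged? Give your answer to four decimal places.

P(D) = P(D|H1)·P(H1) + P(D|H2)·P(H2) + P(D|H3)·P(H3) + P(D|H4)·P(H4) + P(D|H5)·P(H5)
      = 0.244·0.084 + 0.018·0.189 + 0.231·0.533 + 0.126·0.142 + 0.157·0.052
      = 0.020496 + 0.003402 + 0.123123 + 0.017892 + 0.008164 = 0.173077

0.1731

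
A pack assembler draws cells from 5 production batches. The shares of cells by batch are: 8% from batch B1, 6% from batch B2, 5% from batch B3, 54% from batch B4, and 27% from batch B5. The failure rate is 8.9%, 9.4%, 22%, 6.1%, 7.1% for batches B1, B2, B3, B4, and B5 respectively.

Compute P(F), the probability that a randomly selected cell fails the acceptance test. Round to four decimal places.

P(F) = P(F|B1)·P(B1) + P(F|B2)·P(B2) + P(F|B3)·P(B3) + P(F|B4)·P(B4) + P(F|B5)·P(B5)
      = 0.089·0.08 + 0.094·0.06 + 0.22·0.05 + 0.061·0.54 + 0.071·0.27
      = 0.00712 + 0.00564 + 0.011 + 0.03294 + 0.01917 = 0.07587

P(F) ≈ 0.0759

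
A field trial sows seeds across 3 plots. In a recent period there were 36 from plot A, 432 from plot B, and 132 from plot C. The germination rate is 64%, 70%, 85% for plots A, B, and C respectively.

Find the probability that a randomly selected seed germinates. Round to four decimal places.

Total: 36 + 432 + 132 = 600.
P(A) = 36/600 = 0.06. P(B) = 432/600 = 0.72. P(C) = 132/600 = 0.22.
P(G) = P(G|A)·P(A) + P(G|B)·P(B) + P(G|C)·P(C)
      = 0.64·0.06 + 0.7·0.72 + 0.85·0.22
      = 0.0384 + 0.504 + 0.187 = 0.7294

0.7294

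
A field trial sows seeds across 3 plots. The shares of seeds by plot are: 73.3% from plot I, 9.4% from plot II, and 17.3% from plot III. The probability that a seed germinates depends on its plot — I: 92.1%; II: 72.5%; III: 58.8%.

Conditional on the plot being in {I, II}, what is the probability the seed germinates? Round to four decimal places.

P(G|S) ≈ 0.8987

Let S = {I, II}.
P(S) = 0.733 + 0.094 = 0.827.
P(G ∩ S) = 0.921·0.733 + 0.725·0.094 = 0.675093 + 0.06815 = 0.743243.
P(G | S) = 0.743243 / 0.827 = 0.898722…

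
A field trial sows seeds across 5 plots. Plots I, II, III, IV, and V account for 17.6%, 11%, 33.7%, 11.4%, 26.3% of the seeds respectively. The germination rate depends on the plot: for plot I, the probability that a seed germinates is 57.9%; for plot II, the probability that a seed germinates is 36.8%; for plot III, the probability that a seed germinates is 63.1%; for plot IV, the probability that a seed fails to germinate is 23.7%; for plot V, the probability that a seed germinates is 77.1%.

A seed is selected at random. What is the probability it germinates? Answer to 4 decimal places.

P(G|IV) = 1 − 0.237 = 0.763.
Using total probability over the partition,
P(G) = P(G|I)·P(I) + P(G|II)·P(II) + P(G|III)·P(III) + P(G|IV)·P(IV) + P(G|V)·P(V)
      = 0.579·0.176 + 0.368·0.11 + 0.631·0.337 + 0.763·0.114 + 0.771·0.263
      = 0.101904 + 0.04048 + 0.212647 + 0.086982 + 0.202773 = 0.644786

0.6448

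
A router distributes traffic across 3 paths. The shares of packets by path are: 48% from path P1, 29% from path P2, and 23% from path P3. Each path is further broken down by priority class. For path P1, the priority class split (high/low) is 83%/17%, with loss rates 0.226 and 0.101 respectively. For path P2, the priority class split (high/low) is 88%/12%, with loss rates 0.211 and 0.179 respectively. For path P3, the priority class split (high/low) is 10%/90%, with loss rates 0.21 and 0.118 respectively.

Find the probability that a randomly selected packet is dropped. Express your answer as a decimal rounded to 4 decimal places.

P(L) ≈ 0.1876

P(L|P1) = 0.83·0.226 + 0.17·0.101 = 0.18758 + 0.01717 = 0.20475
P(L|P2) = 0.88·0.211 + 0.12·0.179 = 0.18568 + 0.02148 = 0.20716
P(L|P3) = 0.1·0.21 + 0.9·0.118 = 0.021 + 0.1062 = 0.1272
By total probability over the outer partition,
P(L) = 0.48·0.20475 + 0.29·0.20716 + 0.23·0.1272
      = 0.09828 + 0.0600764 + 0.029256 = 0.1876124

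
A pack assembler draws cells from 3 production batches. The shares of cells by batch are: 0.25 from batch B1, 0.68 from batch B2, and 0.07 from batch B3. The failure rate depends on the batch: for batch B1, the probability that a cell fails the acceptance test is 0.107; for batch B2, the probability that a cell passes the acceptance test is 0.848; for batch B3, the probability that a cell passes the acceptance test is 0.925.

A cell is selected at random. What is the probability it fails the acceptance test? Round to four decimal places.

P(F|B2) = 1 − 0.848 = 0.152.
P(F|B3) = 1 − 0.925 = 0.075.
P(F) = P(F|B1)·P(B1) + P(F|B2)·P(B2) + P(F|B3)·P(B3)
      = 0.107·0.25 + 0.152·0.68 + 0.075·0.07
      = 0.02675 + 0.10336 + 0.00525 = 0.13536

P(F) ≈ 0.1354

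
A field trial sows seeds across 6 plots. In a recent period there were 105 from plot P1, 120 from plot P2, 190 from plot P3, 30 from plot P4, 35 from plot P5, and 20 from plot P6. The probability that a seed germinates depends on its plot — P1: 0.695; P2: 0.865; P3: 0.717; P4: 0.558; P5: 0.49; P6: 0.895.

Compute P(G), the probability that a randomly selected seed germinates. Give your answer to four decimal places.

Total: 105 + 120 + 190 + 30 + 35 + 20 = 500.
P(P1) = 105/500 = 0.21. P(P2) = 120/500 = 0.24. P(P3) = 190/500 = 0.38. P(P4) = 30/500 = 0.06. P(P5) = 35/500 = 0.07. P(P6) = 20/500 = 0.04.
P(G) = P(G|P1)·P(P1) + P(G|P2)·P(P2) + P(G|P3)·P(P3) + P(G|P4)·P(P4) + P(G|P5)·P(P5) + P(G|P6)·P(P6)
      = 0.695·0.21 + 0.865·0.24 + 0.717·0.38 + 0.558·0.06 + 0.49·0.07 + 0.895·0.04
      = 0.14595 + 0.2076 + 0.27246 + 0.03348 + 0.0343 + 0.0358 = 0.72959

P(G) ≈ 0.7296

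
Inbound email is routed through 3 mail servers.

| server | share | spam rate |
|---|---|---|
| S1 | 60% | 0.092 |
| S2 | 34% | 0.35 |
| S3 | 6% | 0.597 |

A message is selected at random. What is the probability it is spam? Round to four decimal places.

0.2100

P(S) = P(S|S1)·P(S1) + P(S|S2)·P(S2) + P(S|S3)·P(S3)
      = 0.092·0.6 + 0.35·0.34 + 0.597·0.06
      = 0.0552 + 0.119 + 0.03582 = 0.21002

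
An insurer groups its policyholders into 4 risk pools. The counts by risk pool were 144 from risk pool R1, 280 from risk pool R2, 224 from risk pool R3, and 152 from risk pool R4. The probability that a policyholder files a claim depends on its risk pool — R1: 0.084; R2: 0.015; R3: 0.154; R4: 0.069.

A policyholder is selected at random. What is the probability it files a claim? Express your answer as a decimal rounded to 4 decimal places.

P(C) ≈ 0.0766

Total: 144 + 280 + 224 + 152 = 800.
P(R1) = 144/800 = 0.18. P(R2) = 280/800 = 0.35. P(R3) = 224/800 = 0.28. P(R4) = 152/800 = 0.19.
By the law of total probability,
P(C) = P(C|R1)·P(R1) + P(C|R2)·P(R2) + P(C|R3)·P(R3) + P(C|R4)·P(R4)
      = 0.084·0.18 + 0.015·0.35 + 0.154·0.28 + 0.069·0.19
      = 0.01512 + 0.00525 + 0.04312 + 0.01311 = 0.0766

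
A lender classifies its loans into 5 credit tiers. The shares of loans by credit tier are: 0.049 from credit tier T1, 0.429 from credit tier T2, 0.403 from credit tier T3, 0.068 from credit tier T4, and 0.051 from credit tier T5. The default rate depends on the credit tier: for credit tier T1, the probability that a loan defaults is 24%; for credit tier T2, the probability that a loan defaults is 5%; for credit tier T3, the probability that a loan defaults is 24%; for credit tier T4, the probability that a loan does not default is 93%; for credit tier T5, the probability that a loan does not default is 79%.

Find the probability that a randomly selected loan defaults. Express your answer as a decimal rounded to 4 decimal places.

P(D) ≈ 0.1454

P(D|T4) = 1 − 0.93 = 0.07.
P(D|T5) = 1 − 0.79 = 0.21.
P(D) = P(D|T1)·P(T1) + P(D|T2)·P(T2) + P(D|T3)·P(T3) + P(D|T4)·P(T4) + P(D|T5)·P(T5)
      = 0.24·0.049 + 0.05·0.429 + 0.24·0.403 + 0.07·0.068 + 0.21·0.051
      = 0.01176 + 0.02145 + 0.09672 + 0.00476 + 0.01071 = 0.1454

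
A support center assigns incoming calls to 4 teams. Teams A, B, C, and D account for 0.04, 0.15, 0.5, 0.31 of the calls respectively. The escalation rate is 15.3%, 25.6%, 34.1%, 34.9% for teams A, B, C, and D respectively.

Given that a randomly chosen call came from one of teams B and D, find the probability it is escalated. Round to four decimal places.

P(E|S) ≈ 0.3187

Let S = {B, D}.
P(S) = 0.15 + 0.31 = 0.46.
P(E ∩ S) = 0.256·0.15 + 0.349·0.31 = 0.0384 + 0.10819 = 0.14659.
P(E | S) = 0.14659 / 0.46 = 0.318674…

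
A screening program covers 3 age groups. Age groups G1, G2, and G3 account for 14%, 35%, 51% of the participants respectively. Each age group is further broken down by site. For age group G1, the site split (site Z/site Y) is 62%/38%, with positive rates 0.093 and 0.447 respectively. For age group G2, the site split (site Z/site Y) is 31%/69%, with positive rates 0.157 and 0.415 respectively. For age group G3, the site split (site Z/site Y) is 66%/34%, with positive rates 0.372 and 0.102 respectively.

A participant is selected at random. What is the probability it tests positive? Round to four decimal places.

P(T|G1) = 0.62·0.093 + 0.38·0.447 = 0.05766 + 0.16986 = 0.22752
P(T|G2) = 0.31·0.157 + 0.69·0.415 = 0.04867 + 0.28635 = 0.33502
P(T|G3) = 0.66·0.372 + 0.34·0.102 = 0.24552 + 0.03468 = 0.2802
Then overall,
P(T) = 0.14·0.22752 + 0.35·0.33502 + 0.51·0.2802
      = 0.0318528 + 0.117257 + 0.142902 = 0.2920118

0.2920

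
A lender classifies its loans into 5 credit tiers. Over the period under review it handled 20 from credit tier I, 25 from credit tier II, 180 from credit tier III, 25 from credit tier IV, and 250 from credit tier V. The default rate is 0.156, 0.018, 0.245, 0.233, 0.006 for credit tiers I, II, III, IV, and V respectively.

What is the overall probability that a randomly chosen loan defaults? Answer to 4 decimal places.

P(D) ≈ 0.1100

Total: 20 + 25 + 180 + 25 + 250 = 500.
P(I) = 20/500 = 0.04. P(II) = 25/500 = 0.05. P(III) = 180/500 = 0.36. P(IV) = 25/500 = 0.05. P(V) = 250/500 = 0.5.
Summing over the partition,
P(D) = P(D|I)·P(I) + P(D|II)·P(II) + P(D|III)·P(III) + P(D|IV)·P(IV) + P(D|V)·P(V)
      = 0.156·0.04 + 0.018·0.05 + 0.245·0.36 + 0.233·0.05 + 0.006·0.5
      = 0.00624 + 0.0009 + 0.0882 + 0.01165 + 0.003 = 0.10999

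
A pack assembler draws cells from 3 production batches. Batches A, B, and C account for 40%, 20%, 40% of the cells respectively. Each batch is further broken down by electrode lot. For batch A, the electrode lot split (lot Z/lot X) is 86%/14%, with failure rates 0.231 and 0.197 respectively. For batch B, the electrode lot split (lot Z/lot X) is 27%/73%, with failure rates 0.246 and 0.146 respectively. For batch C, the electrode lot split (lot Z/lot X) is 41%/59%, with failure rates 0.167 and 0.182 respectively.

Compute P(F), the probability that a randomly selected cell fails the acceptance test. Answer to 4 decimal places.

P(F) ≈ 0.1954

P(F|A) = 0.86·0.231 + 0.14·0.197 = 0.19866 + 0.02758 = 0.22624
P(F|B) = 0.27·0.246 + 0.73·0.146 = 0.06642 + 0.10658 = 0.173
P(F|C) = 0.41·0.167 + 0.59·0.182 = 0.06847 + 0.10738 = 0.17585
Then overall,
P(F) = 0.4·0.22624 + 0.2·0.173 + 0.4·0.17585
      = 0.090496 + 0.0346 + 0.07034 = 0.195436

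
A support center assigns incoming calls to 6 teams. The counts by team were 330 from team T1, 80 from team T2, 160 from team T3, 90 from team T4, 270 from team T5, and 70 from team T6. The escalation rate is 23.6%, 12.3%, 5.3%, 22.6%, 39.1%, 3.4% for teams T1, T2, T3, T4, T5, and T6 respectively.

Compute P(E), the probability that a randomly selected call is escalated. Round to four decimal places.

P(E) ≈ 0.2245

Total: 330 + 80 + 160 + 90 + 270 + 70 = 1000.
P(T1) = 330/1000 = 0.33. P(T2) = 80/1000 = 0.08. P(T3) = 160/1000 = 0.16. P(T4) = 90/1000 = 0.09. P(T5) = 270/1000 = 0.27. P(T6) = 70/1000 = 0.07.
P(E) = P(E|T1)·P(T1) + P(E|T2)·P(T2) + P(E|T3)·P(T3) + P(E|T4)·P(T4) + P(E|T5)·P(T5) + P(E|T6)·P(T6)
      = 0.236·0.33 + 0.123·0.08 + 0.053·0.16 + 0.226·0.09 + 0.391·0.27 + 0.034·0.07
      = 0.07788 + 0.00984 + 0.00848 + 0.02034 + 0.10557 + 0.00238 = 0.22449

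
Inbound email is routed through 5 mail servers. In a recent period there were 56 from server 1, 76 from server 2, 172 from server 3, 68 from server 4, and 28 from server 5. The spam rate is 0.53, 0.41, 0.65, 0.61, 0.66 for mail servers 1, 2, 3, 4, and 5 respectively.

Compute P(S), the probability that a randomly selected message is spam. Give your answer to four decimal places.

P(S) ≈ 0.5815

Total: 56 + 76 + 172 + 68 + 28 = 400.
P(1) = 56/400 = 0.14. P(2) = 76/400 = 0.19. P(3) = 172/400 = 0.43. P(4) = 68/400 = 0.17. P(5) = 28/400 = 0.07.
Using total probability over the partition,
P(S) = P(S|1)·P(1) + P(S|2)·P(2) + P(S|3)·P(3) + P(S|4)·P(4) + P(S|5)·P(5)
      = 0.53·0.14 + 0.41·0.19 + 0.65·0.43 + 0.61·0.17 + 0.66·0.07
      = 0.0742 + 0.0779 + 0.2795 + 0.1037 + 0.0462 = 0.5815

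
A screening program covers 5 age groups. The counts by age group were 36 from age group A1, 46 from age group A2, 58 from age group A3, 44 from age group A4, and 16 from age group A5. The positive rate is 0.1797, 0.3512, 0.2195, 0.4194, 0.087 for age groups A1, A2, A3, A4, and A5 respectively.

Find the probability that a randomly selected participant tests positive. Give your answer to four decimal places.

Total: 36 + 46 + 58 + 44 + 16 = 200.
P(A1) = 36/200 = 0.18. P(A2) = 46/200 = 0.23. P(A3) = 58/200 = 0.29. P(A4) = 44/200 = 0.22. P(A5) = 16/200 = 0.08.
By the law of total probability,
P(T) = P(T|A1)·P(A1) + P(T|A2)·P(A2) + P(T|A3)·P(A3) + P(T|A4)·P(A4) + P(T|A5)·P(A5)
      = 0.1797·0.18 + 0.3512·0.23 + 0.2195·0.29 + 0.4194·0.22 + 0.087·0.08
      = 0.032346 + 0.080776 + 0.063655 + 0.092268 + 0.00696 = 0.276005

P(T) ≈ 0.2760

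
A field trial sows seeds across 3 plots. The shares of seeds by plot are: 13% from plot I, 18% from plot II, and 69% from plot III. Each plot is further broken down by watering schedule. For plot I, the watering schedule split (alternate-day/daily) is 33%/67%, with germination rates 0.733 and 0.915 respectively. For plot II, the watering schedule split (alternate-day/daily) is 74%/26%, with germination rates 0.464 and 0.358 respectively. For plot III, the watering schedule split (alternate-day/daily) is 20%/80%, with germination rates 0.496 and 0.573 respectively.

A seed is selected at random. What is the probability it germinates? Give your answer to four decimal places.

P(G|I) = 0.33·0.733 + 0.67·0.915 = 0.24189 + 0.61305 = 0.85494
P(G|II) = 0.74·0.464 + 0.26·0.358 = 0.34336 + 0.09308 = 0.43644
P(G|III) = 0.2·0.496 + 0.8·0.573 = 0.0992 + 0.4584 = 0.5576
Then overall,
P(G) = 0.13·0.85494 + 0.18·0.43644 + 0.69·0.5576
      = 0.1111422 + 0.0785592 + 0.384744 = 0.5744454

0.5744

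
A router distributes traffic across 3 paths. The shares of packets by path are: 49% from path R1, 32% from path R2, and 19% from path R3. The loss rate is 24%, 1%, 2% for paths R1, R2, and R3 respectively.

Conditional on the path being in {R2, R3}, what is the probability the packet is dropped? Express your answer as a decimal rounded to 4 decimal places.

0.0137

Let S = {R2, R3}.
P(S) = 0.32 + 0.19 = 0.51.
P(L ∩ S) = 0.01·0.32 + 0.02·0.19 = 0.0032 + 0.0038 = 0.007.
P(L | S) = 0.007 / 0.51 = 0.013725…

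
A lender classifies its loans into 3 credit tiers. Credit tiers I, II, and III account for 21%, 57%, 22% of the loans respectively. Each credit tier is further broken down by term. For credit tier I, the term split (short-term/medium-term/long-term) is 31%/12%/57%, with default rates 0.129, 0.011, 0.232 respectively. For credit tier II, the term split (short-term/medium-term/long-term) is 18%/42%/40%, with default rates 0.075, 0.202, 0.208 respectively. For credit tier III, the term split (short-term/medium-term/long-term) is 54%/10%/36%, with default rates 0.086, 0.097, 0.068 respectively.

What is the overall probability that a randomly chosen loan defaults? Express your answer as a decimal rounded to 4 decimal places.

P(D) ≈ 0.1577

P(D|I) = 0.31·0.129 + 0.12·0.011 + 0.57·0.232 = 0.03999 + 0.00132 + 0.13224 = 0.17355
P(D|II) = 0.18·0.075 + 0.42·0.202 + 0.4·0.208 = 0.0135 + 0.08484 + 0.0832 = 0.18154
P(D|III) = 0.54·0.086 + 0.1·0.097 + 0.36·0.068 = 0.04644 + 0.0097 + 0.02448 = 0.08062
Then overall,
P(D) = 0.21·0.17355 + 0.57·0.18154 + 0.22·0.08062
      = 0.0364455 + 0.1034778 + 0.0177364 = 0.1576597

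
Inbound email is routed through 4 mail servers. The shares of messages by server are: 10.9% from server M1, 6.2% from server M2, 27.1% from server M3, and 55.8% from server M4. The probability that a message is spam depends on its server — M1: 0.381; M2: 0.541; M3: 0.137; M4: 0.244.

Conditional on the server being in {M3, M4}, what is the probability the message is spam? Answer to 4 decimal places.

P(S|J) ≈ 0.2090

Let J = {M3, M4}.
P(J) = 0.271 + 0.558 = 0.829.
P(S ∩ J) = 0.137·0.271 + 0.244·0.558 = 0.037127 + 0.136152 = 0.173279.
P(S | J) = 0.173279 / 0.829 = 0.209022…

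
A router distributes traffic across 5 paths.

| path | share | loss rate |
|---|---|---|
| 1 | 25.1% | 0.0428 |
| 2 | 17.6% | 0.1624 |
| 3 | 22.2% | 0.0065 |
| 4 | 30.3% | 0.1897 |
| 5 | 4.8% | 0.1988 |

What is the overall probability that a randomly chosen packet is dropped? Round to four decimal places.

Using total probability over the partition,
P(L) = P(L|1)·P(1) + P(L|2)·P(2) + P(L|3)·P(3) + P(L|4)·P(4) + P(L|5)·P(5)
      = 0.0428·0.251 + 0.1624·0.176 + 0.0065·0.222 + 0.1897·0.303 + 0.1988·0.048
      = 0.0107428 + 0.0285824 + 0.001443 + 0.0574791 + 0.0095424 = 0.1077897

P(L) ≈ 0.1078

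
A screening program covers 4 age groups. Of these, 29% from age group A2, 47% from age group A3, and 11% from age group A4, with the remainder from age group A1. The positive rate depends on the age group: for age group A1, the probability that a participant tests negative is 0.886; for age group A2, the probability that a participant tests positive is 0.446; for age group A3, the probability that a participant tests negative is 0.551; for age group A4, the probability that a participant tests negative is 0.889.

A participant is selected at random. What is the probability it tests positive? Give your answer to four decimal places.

P(A1) = 1 − (0.29 + 0.47 + 0.11) = 0.13.
P(T|A1) = 1 − 0.886 = 0.114.
P(T|A3) = 1 − 0.551 = 0.449.
P(T|A4) = 1 − 0.889 = 0.111.
P(T) = P(T|A1)·P(A1) + P(T|A2)·P(A2) + P(T|A3)·P(A3) + P(T|A4)·P(A4)
      = 0.114·0.13 + 0.446·0.29 + 0.449·0.47 + 0.111·0.11
      = 0.01482 + 0.12934 + 0.21103 + 0.01221 = 0.3674

P(T) ≈ 0.3674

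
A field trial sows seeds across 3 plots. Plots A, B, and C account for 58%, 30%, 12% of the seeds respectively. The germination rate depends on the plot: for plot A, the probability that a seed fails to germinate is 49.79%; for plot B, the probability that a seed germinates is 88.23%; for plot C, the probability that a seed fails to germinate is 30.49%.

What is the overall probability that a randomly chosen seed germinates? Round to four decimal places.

P(G|A) = 1 − 0.4979 = 0.5021.
P(G|C) = 1 − 0.3049 = 0.6951.
P(G) = P(G|A)·P(A) + P(G|B)·P(B) + P(G|C)·P(C)
      = 0.5021·0.58 + 0.8823·0.3 + 0.6951·0.12
      = 0.291218 + 0.26469 + 0.083412 = 0.63932

0.6393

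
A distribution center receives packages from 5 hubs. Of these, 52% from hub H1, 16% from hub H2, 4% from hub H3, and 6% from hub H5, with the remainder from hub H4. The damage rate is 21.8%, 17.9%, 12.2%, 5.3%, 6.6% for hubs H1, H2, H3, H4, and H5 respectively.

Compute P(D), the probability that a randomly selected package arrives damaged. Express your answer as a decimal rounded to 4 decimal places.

0.1625

P(H4) = 1 − (0.52 + 0.16 + 0.04 + 0.06) = 0.22.
P(D) = P(D|H1)·P(H1) + P(D|H2)·P(H2) + P(D|H3)·P(H3) + P(D|H4)·P(H4) + P(D|H5)·P(H5)
      = 0.218·0.52 + 0.179·0.16 + 0.122·0.04 + 0.053·0.22 + 0.066·0.06
      = 0.11336 + 0.02864 + 0.00488 + 0.01166 + 0.00396 = 0.1625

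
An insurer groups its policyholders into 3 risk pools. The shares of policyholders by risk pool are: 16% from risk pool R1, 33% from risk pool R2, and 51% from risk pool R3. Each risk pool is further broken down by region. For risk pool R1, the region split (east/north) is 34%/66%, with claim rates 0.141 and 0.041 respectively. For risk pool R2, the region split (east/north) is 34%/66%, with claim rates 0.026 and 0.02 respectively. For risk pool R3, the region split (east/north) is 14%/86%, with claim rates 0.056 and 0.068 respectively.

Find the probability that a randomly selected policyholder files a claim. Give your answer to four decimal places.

0.0531

P(C|R1) = 0.34·0.141 + 0.66·0.041 = 0.04794 + 0.02706 = 0.075
P(C|R2) = 0.34·0.026 + 0.66·0.02 = 0.00884 + 0.0132 = 0.02204
P(C|R3) = 0.14·0.056 + 0.86·0.068 = 0.00784 + 0.05848 = 0.06632
By total probability over the outer partition,
P(C) = 0.16·0.075 + 0.33·0.02204 + 0.51·0.06632
      = 0.012 + 0.0072732 + 0.0338232 = 0.0530964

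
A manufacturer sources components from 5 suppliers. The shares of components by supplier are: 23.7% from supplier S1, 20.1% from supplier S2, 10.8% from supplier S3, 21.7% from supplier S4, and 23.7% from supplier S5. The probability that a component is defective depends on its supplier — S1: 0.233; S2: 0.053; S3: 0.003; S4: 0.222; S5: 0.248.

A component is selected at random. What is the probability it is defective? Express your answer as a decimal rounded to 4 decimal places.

P(D) = P(D|S1)·P(S1) + P(D|S2)·P(S2) + P(D|S3)·P(S3) + P(D|S4)·P(S4) + P(D|S5)·P(S5)
      = 0.233·0.237 + 0.053·0.201 + 0.003·0.108 + 0.222·0.217 + 0.248·0.237
      = 0.055221 + 0.010653 + 0.000324 + 0.048174 + 0.058776 = 0.173148

0.1731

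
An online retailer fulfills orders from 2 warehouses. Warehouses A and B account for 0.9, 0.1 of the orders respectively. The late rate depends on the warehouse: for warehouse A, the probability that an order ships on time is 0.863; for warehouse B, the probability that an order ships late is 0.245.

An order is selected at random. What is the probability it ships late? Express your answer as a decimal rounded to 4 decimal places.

0.1478

P(L|A) = 1 − 0.863 = 0.137.
P(L) = P(L|A)·P(A) + P(L|B)·P(B)
      = 0.137·0.9 + 0.245·0.1
      = 0.1233 + 0.0245 = 0.1478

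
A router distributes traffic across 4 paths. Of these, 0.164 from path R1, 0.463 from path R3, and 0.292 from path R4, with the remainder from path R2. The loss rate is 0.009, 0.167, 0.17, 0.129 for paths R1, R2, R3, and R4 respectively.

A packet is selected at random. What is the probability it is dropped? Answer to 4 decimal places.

P(L) ≈ 0.1314

P(R2) = 1 − (0.164 + 0.463 + 0.292) = 0.081.
P(L) = P(L|R1)·P(R1) + P(L|R2)·P(R2) + P(L|R3)·P(R3) + P(L|R4)·P(R4)
      = 0.009·0.164 + 0.167·0.081 + 0.17·0.463 + 0.129·0.292
      = 0.001476 + 0.013527 + 0.07871 + 0.037668 = 0.131381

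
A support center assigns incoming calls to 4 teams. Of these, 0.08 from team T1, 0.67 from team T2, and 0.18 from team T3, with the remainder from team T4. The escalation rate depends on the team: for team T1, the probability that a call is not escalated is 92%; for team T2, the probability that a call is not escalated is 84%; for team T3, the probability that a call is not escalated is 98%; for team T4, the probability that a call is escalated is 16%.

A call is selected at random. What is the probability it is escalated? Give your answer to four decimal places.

0.1284

P(T4) = 1 − (0.08 + 0.67 + 0.18) = 0.07.
P(E|T1) = 1 − 0.92 = 0.08.
P(E|T2) = 1 − 0.84 = 0.16.
P(E|T3) = 1 − 0.98 = 0.02.
P(E) = P(E|T1)·P(T1) + P(E|T2)·P(T2) + P(E|T3)·P(T3) + P(E|T4)·P(T4)
      = 0.08·0.08 + 0.16·0.67 + 0.02·0.18 + 0.16·0.07
      = 0.0064 + 0.1072 + 0.0036 + 0.0112 = 0.1284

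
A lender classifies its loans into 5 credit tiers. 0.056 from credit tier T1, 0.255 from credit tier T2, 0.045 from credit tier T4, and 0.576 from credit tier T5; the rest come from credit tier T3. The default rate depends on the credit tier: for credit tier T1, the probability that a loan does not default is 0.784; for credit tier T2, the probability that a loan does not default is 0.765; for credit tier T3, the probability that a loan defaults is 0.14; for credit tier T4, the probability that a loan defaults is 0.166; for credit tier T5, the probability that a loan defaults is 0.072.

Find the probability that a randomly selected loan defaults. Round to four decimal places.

0.1305

P(T3) = 1 − (0.056 + 0.255 + 0.045 + 0.576) = 0.068.
P(D|T1) = 1 − 0.784 = 0.216.
P(D|T2) = 1 − 0.765 = 0.235.
P(D) = P(D|T1)·P(T1) + P(D|T2)·P(T2) + P(D|T3)·P(T3) + P(D|T4)·P(T4) + P(D|T5)·P(T5)
      = 0.216·0.056 + 0.235·0.255 + 0.14·0.068 + 0.166·0.045 + 0.072·0.576
      = 0.012096 + 0.059925 + 0.00952 + 0.00747 + 0.041472 = 0.130483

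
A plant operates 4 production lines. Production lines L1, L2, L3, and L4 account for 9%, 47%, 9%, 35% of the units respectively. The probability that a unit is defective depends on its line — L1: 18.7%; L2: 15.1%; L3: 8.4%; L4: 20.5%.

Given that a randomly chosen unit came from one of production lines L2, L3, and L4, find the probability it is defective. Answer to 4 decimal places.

0.1651

Let S = {L2, L3, L4}.
P(S) = 0.47 + 0.09 + 0.35 = 0.91.
P(D ∩ S) = 0.151·0.47 + 0.084·0.09 + 0.205·0.35 = 0.07097 + 0.00756 + 0.07175 = 0.15028.
P(D | S) = 0.15028 / 0.91 = 0.165143…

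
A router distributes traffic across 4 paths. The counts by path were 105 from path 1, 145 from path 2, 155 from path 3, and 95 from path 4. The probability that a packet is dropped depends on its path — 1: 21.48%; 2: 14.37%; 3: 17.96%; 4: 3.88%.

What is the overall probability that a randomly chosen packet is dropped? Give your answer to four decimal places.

0.1498

Total: 105 + 145 + 155 + 95 = 500.
P(1) = 105/500 = 0.21. P(2) = 145/500 = 0.29. P(3) = 155/500 = 0.31. P(4) = 95/500 = 0.19.
By the law of total probability,
P(L) = P(L|1)·P(1) + P(L|2)·P(2) + P(L|3)·P(3) + P(L|4)·P(4)
      = 0.2148·0.21 + 0.1437·0.29 + 0.1796·0.31 + 0.0388·0.19
      = 0.045108 + 0.041673 + 0.055676 + 0.007372 = 0.149829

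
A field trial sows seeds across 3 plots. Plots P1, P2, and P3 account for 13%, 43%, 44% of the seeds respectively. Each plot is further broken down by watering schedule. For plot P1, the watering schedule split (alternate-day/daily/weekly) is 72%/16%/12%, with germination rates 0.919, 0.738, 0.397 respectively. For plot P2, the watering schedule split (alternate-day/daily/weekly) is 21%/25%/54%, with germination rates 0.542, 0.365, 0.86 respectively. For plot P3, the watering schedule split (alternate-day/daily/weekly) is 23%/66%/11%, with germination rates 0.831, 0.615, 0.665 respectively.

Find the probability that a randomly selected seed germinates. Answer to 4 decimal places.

P(G|P1) = 0.72·0.919 + 0.16·0.738 + 0.12·0.397 = 0.66168 + 0.11808 + 0.04764 = 0.8274
P(G|P2) = 0.21·0.542 + 0.25·0.365 + 0.54·0.86 = 0.11382 + 0.09125 + 0.4644 = 0.66947
P(G|P3) = 0.23·0.831 + 0.66·0.615 + 0.11·0.665 = 0.19113 + 0.4059 + 0.07315 = 0.67018
By total probability over the outer partition,
P(G) = 0.13·0.8274 + 0.43·0.66947 + 0.44·0.67018
      = 0.107562 + 0.2878721 + 0.2948792 = 0.6903133

P(G) ≈ 0.6903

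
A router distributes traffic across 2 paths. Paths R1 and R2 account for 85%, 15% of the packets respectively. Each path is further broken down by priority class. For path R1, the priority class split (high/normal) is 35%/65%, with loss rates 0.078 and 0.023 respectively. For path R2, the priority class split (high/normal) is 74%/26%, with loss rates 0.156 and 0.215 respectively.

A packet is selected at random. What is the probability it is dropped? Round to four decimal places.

P(L|R1) = 0.35·0.078 + 0.65·0.023 = 0.0273 + 0.01495 = 0.04225
P(L|R2) = 0.74·0.156 + 0.26·0.215 = 0.11544 + 0.0559 = 0.17134
By total probability over the outer partition,
P(L) = 0.85·0.04225 + 0.15·0.17134
      = 0.0359125 + 0.025701 = 0.0616135

0.0616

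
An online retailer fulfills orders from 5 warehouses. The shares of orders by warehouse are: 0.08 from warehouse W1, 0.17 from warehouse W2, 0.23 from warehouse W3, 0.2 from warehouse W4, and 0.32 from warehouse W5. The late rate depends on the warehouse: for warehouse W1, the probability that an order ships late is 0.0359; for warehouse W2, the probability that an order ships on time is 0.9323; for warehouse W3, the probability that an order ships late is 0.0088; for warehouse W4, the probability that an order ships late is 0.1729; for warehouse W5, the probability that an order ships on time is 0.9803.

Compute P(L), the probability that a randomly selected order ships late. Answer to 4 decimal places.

P(L|W2) = 1 − 0.9323 = 0.0677.
P(L|W5) = 1 − 0.9803 = 0.0197.
P(L) = P(L|W1)·P(W1) + P(L|W2)·P(W2) + P(L|W3)·P(W3) + P(L|W4)·P(W4) + P(L|W5)·P(W5)
      = 0.0359·0.08 + 0.0677·0.17 + 0.0088·0.23 + 0.1729·0.2 + 0.0197·0.32
      = 0.002872 + 0.011509 + 0.002024 + 0.03458 + 0.006304 = 0.057289

P(L) ≈ 0.0573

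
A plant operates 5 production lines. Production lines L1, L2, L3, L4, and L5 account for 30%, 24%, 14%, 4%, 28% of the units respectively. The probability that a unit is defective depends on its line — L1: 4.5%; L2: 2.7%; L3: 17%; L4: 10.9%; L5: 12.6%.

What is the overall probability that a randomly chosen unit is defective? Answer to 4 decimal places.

By the law of total probability,
P(D) = P(D|L1)·P(L1) + P(D|L2)·P(L2) + P(D|L3)·P(L3) + P(D|L4)·P(L4) + P(D|L5)·P(L5)
      = 0.045·0.3 + 0.027·0.24 + 0.17·0.14 + 0.109·0.04 + 0.126·0.28
      = 0.0135 + 0.00648 + 0.0238 + 0.00436 + 0.03528 = 0.08342

0.0834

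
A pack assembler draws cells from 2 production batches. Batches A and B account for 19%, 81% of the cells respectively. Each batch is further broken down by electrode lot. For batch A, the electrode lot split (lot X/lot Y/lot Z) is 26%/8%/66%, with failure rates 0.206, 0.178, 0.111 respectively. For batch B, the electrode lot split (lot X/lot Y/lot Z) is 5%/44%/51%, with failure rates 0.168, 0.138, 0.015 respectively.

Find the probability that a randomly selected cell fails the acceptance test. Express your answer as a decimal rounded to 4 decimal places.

0.0890

P(F|A) = 0.26·0.206 + 0.08·0.178 + 0.66·0.111 = 0.05356 + 0.01424 + 0.07326 = 0.14106
P(F|B) = 0.05·0.168 + 0.44·0.138 + 0.51·0.015 = 0.0084 + 0.06072 + 0.00765 = 0.07677
Then overall,
P(F) = 0.19·0.14106 + 0.81·0.07677
      = 0.0268014 + 0.0621837 = 0.0889851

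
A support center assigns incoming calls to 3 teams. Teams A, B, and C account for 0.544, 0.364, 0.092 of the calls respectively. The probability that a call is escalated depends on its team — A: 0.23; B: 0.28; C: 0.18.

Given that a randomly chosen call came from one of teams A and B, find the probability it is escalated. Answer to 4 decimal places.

0.2500

Let S = {A, B}.
P(S) = 0.544 + 0.364 = 0.908.
P(E ∩ S) = 0.23·0.544 + 0.28·0.364 = 0.12512 + 0.10192 = 0.22704.
P(E | S) = 0.22704 / 0.908 = 0.250044…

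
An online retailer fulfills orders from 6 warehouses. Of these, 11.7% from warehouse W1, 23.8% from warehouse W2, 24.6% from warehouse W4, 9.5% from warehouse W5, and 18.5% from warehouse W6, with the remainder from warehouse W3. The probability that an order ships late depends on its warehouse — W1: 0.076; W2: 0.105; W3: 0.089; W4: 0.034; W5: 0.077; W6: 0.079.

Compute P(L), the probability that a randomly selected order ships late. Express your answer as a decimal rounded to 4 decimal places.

P(W3) = 1 − (0.117 + 0.238 + 0.246 + 0.095 + 0.185) = 0.119.
P(L) = P(L|W1)·P(W1) + P(L|W2)·P(W2) + P(L|W3)·P(W3) + P(L|W4)·P(W4) + P(L|W5)·P(W5) + P(L|W6)·P(W6)
      = 0.076·0.117 + 0.105·0.238 + 0.089·0.119 + 0.034·0.246 + 0.077·0.095 + 0.079·0.185
      = 0.008892 + 0.02499 + 0.010591 + 0.008364 + 0.007315 + 0.014615 = 0.074767

0.0748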